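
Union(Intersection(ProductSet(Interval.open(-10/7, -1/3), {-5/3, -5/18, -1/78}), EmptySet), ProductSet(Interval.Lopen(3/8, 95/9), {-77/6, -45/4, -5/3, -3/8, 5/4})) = ProductSet(Interval.Lopen(3/8, 95/9), {-77/6, -45/4, -5/3, -3/8, 5/4})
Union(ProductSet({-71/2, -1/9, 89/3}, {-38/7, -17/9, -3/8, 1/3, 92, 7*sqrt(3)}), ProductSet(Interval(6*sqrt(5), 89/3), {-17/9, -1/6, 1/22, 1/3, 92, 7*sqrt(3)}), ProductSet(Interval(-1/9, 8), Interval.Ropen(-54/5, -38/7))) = Union(ProductSet({-71/2, -1/9, 89/3}, {-38/7, -17/9, -3/8, 1/3, 92, 7*sqrt(3)}), ProductSet(Interval(-1/9, 8), Interval.Ropen(-54/5, -38/7)), ProductSet(Interval(6*sqrt(5), 89/3), {-17/9, -1/6, 1/22, 1/3, 92, 7*sqrt(3)}))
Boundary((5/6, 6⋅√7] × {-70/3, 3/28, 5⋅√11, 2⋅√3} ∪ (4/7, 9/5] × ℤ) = ([4/7, 9/5] × ℤ) ∪ ([5/6, 6⋅√7] × {-70/3, 3/28, 5⋅√11, 2⋅√3})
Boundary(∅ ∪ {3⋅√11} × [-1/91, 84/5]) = {3⋅√11} × [-1/91, 84/5]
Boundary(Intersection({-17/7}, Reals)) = {-17/7}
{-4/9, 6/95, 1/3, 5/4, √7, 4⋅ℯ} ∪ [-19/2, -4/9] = [-19/2, -4/9] ∪ {6/95, 1/3, 5/4, √7, 4⋅ℯ}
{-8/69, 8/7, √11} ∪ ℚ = ℚ ∪ {√11}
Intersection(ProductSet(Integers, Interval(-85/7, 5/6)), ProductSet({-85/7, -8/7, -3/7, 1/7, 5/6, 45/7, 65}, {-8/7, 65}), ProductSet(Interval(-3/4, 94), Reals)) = ProductSet({65}, {-8/7})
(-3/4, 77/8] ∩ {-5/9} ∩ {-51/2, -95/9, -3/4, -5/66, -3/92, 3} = ∅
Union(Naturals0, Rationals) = Rationals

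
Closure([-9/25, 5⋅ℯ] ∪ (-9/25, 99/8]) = [-9/25, 5⋅ℯ]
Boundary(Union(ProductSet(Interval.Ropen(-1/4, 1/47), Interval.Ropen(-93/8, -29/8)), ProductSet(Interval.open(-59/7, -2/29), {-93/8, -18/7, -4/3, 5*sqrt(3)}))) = Union(ProductSet({-1/4, 1/47}, Interval(-93/8, -29/8)), ProductSet(Interval(-59/7, -2/29), {-93/8, -18/7, -4/3, 5*sqrt(3)}), ProductSet(Interval(-1/4, 1/47), {-93/8, -29/8}))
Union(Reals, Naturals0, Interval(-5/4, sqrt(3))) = Interval(-oo, oo)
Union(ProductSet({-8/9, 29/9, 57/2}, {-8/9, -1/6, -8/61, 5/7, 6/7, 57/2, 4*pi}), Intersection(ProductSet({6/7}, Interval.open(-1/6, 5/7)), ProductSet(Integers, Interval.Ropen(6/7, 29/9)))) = ProductSet({-8/9, 29/9, 57/2}, {-8/9, -1/6, -8/61, 5/7, 6/7, 57/2, 4*pi})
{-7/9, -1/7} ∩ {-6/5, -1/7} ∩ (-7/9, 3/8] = {-1/7}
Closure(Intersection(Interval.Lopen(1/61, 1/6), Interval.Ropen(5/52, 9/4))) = Interval(5/52, 1/6)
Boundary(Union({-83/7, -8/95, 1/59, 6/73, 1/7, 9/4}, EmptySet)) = {-83/7, -8/95, 1/59, 6/73, 1/7, 9/4}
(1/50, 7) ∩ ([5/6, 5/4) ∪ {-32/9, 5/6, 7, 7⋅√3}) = [5/6, 5/4)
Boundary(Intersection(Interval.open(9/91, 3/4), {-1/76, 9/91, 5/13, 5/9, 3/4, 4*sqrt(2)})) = {5/13, 5/9}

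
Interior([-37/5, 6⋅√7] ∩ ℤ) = ∅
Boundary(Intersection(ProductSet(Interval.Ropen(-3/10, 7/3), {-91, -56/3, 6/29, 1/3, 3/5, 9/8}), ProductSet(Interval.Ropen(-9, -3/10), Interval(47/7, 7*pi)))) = EmptySet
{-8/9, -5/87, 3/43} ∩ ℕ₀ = ∅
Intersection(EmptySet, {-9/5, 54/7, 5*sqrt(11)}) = EmptySet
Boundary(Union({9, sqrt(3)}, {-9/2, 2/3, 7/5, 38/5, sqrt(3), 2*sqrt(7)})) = {-9/2, 2/3, 7/5, 38/5, 9, sqrt(3), 2*sqrt(7)}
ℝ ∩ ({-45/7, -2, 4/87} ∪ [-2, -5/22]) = {-45/7, 4/87} ∪ [-2, -5/22]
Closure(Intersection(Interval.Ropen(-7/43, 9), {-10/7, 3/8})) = {3/8}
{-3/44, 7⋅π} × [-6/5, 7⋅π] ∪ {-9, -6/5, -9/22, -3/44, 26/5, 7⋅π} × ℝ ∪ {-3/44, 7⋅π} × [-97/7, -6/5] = {-9, -6/5, -9/22, -3/44, 26/5, 7⋅π} × ℝ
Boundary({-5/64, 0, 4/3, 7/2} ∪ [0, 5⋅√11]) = {-5/64, 0, 5⋅√11}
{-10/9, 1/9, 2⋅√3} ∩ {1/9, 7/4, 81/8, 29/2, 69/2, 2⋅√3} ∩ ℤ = ∅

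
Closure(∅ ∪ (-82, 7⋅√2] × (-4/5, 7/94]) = ({-82, 7⋅√2} × [-4/5, 7/94]) ∪ ([-82, 7⋅√2] × {-4/5, 7/94}) ∪ ((-82, 7⋅√2] × (-4/5, 7/94])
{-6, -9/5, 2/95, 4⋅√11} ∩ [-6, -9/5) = {-6}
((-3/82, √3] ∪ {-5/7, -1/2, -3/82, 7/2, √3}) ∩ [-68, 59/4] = {-5/7, -1/2, 7/2} ∪ [-3/82, √3]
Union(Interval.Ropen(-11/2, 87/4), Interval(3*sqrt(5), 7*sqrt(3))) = Interval.Ropen(-11/2, 87/4)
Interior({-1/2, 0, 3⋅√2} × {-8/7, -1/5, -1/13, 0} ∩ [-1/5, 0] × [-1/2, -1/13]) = ∅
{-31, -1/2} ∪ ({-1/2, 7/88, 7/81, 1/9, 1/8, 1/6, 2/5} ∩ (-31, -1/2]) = {-31, -1/2}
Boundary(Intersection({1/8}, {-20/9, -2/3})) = EmptySet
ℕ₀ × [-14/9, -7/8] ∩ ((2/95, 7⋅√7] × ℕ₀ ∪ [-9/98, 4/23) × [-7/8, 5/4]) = {0} × {-7/8}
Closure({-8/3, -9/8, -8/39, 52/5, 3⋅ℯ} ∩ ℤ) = ∅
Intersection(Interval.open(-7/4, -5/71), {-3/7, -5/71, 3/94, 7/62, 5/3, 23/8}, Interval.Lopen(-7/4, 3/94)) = {-3/7}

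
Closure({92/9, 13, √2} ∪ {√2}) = {92/9, 13, √2}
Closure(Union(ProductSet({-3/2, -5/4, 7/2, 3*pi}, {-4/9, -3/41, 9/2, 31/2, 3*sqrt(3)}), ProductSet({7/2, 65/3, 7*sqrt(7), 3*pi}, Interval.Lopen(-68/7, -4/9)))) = Union(ProductSet({-3/2, -5/4, 7/2, 3*pi}, {-4/9, -3/41, 9/2, 31/2, 3*sqrt(3)}), ProductSet({7/2, 65/3, 7*sqrt(7), 3*pi}, Interval(-68/7, -4/9)))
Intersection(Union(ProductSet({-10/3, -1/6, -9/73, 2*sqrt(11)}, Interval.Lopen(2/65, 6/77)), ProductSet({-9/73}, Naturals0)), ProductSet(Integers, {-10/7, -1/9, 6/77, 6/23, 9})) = EmptySet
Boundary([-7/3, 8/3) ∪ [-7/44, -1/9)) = {-7/3, 8/3}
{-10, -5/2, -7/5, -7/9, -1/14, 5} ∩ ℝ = {-10, -5/2, -7/5, -7/9, -1/14, 5}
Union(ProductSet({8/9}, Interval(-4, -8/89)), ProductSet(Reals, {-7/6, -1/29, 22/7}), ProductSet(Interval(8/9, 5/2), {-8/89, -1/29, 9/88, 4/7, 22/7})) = Union(ProductSet({8/9}, Interval(-4, -8/89)), ProductSet(Interval(8/9, 5/2), {-8/89, -1/29, 9/88, 4/7, 22/7}), ProductSet(Reals, {-7/6, -1/29, 22/7}))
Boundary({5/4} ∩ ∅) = ∅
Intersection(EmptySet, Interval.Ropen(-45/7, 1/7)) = EmptySet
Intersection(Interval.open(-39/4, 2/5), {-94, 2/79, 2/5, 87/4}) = {2/79}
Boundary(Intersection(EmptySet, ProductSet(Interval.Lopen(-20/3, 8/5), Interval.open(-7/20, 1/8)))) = EmptySet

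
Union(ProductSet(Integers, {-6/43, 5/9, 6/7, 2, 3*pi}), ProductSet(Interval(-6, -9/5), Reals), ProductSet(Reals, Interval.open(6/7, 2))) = Union(ProductSet(Integers, {-6/43, 5/9, 6/7, 2, 3*pi}), ProductSet(Interval(-6, -9/5), Reals), ProductSet(Reals, Interval.open(6/7, 2)))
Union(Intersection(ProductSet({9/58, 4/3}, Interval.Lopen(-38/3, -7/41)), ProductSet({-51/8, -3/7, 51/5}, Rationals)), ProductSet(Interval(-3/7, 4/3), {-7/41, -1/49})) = ProductSet(Interval(-3/7, 4/3), {-7/41, -1/49})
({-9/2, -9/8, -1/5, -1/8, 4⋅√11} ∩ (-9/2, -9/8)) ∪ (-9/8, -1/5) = (-9/8, -1/5)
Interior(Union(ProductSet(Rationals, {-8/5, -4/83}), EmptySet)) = EmptySet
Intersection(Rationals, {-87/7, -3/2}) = {-87/7, -3/2}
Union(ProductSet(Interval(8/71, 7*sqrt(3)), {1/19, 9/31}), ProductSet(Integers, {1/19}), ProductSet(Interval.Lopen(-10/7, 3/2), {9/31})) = Union(ProductSet(Integers, {1/19}), ProductSet(Interval.Lopen(-10/7, 3/2), {9/31}), ProductSet(Interval(8/71, 7*sqrt(3)), {1/19, 9/31}))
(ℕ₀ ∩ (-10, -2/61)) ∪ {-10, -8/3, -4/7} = {-10, -8/3, -4/7}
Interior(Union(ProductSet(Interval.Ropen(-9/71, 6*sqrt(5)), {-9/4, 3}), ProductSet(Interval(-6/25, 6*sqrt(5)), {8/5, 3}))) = EmptySet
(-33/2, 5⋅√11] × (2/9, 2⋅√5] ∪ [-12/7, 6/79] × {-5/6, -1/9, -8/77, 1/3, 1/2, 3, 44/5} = ([-12/7, 6/79] × {-5/6, -1/9, -8/77, 1/3, 1/2, 3, 44/5}) ∪ ((-33/2, 5⋅√11] × (2/9, 2⋅√5])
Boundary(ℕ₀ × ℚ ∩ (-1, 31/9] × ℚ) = {0, 1, 2, 3} × ℝ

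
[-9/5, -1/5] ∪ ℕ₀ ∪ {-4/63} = [-9/5, -1/5] ∪ {-4/63} ∪ ℕ₀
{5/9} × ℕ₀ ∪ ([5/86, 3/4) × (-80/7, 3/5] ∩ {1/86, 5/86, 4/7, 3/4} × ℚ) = ({5/9} × ℕ₀) ∪ ({5/86, 4/7} × (ℚ ∩ (-80/7, 3/5]))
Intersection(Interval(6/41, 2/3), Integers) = EmptySet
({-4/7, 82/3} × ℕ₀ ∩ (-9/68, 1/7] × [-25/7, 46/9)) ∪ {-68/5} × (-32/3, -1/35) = {-68/5} × (-32/3, -1/35)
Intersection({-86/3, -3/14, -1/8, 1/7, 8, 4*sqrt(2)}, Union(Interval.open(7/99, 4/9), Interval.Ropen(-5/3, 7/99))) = {-3/14, -1/8, 1/7}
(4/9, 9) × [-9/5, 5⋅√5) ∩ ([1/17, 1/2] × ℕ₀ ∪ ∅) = (4/9, 1/2] × {0, 1, …, 11}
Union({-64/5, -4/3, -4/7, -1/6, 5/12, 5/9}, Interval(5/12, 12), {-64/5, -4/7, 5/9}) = Union({-64/5, -4/3, -4/7, -1/6}, Interval(5/12, 12))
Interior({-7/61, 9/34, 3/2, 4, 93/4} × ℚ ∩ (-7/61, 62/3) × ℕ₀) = ∅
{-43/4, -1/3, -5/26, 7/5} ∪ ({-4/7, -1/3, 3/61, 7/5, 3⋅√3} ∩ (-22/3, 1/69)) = {-43/4, -4/7, -1/3, -5/26, 7/5}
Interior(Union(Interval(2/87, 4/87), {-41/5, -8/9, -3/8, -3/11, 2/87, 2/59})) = Interval.open(2/87, 4/87)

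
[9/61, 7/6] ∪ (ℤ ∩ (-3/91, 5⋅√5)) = {0, 1, …, 11} ∪ [9/61, 7/6]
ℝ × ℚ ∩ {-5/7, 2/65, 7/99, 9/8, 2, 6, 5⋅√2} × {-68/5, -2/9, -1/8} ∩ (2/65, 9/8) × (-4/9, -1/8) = {7/99} × {-2/9}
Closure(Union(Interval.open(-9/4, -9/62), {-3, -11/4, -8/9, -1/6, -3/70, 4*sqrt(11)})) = Union({-3, -11/4, -3/70, 4*sqrt(11)}, Interval(-9/4, -9/62))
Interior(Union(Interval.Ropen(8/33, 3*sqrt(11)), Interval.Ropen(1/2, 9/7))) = Interval.open(8/33, 3*sqrt(11))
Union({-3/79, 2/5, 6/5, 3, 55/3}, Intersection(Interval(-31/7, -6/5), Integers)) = Union({-3/79, 2/5, 6/5, 3, 55/3}, Range(-4, -1, 1))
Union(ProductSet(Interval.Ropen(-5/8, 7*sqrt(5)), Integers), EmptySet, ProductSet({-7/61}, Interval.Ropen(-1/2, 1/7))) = Union(ProductSet({-7/61}, Interval.Ropen(-1/2, 1/7)), ProductSet(Interval.Ropen(-5/8, 7*sqrt(5)), Integers))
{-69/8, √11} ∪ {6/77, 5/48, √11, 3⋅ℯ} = {-69/8, 6/77, 5/48, √11, 3⋅ℯ}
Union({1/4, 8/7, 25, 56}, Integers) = Union({1/4, 8/7}, Integers)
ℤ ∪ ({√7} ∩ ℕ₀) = ℤ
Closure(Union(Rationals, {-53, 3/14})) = Reals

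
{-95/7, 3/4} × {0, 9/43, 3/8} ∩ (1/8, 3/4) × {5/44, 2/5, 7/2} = ∅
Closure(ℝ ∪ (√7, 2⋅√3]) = (-∞, ∞)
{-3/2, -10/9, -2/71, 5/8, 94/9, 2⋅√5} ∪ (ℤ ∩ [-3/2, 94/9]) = {-3/2, -10/9, -2/71, 5/8, 94/9, 2⋅√5} ∪ {-1, 0, …, 10}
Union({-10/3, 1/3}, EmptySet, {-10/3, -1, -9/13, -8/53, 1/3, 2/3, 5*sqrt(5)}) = {-10/3, -1, -9/13, -8/53, 1/3, 2/3, 5*sqrt(5)}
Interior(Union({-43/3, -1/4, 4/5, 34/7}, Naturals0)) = EmptySet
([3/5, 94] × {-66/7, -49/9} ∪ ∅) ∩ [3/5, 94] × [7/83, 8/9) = ∅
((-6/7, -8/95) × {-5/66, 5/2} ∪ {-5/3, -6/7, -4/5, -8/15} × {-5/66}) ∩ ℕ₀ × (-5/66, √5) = ∅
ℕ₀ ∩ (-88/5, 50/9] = {0, 1, …, 5}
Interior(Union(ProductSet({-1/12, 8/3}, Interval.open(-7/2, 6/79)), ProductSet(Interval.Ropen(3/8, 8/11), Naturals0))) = EmptySet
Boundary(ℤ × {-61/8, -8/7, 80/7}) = ℤ × {-61/8, -8/7, 80/7}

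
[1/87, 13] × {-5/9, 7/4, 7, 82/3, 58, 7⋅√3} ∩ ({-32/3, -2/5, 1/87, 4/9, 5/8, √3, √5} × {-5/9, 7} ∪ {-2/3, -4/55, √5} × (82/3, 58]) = ({√5} × {58}) ∪ ({1/87, 4/9, 5/8, √3, √5} × {-5/9, 7})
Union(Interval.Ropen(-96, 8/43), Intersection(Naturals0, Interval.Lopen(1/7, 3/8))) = Interval.Ropen(-96, 8/43)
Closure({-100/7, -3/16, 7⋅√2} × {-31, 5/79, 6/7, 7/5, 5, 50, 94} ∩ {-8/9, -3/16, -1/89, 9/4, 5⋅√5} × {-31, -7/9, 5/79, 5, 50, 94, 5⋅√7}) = {-3/16} × {-31, 5/79, 5, 50, 94}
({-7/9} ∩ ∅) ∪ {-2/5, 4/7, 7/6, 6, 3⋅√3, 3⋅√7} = {-2/5, 4/7, 7/6, 6, 3⋅√3, 3⋅√7}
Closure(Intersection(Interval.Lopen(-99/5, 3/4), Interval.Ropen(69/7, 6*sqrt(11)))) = EmptySet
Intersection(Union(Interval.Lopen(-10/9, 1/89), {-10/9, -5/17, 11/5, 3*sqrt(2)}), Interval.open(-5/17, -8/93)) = Interval.open(-5/17, -8/93)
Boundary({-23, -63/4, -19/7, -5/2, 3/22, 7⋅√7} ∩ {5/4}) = ∅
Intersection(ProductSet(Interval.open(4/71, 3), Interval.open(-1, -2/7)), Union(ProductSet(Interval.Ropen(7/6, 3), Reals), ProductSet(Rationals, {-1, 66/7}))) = ProductSet(Interval.Ropen(7/6, 3), Interval.open(-1, -2/7))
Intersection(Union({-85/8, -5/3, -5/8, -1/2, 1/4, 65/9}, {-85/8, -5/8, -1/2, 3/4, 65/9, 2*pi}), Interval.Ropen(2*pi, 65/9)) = {2*pi}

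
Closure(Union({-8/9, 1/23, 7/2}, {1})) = {-8/9, 1/23, 1, 7/2}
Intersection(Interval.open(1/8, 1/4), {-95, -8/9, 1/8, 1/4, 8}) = EmptySet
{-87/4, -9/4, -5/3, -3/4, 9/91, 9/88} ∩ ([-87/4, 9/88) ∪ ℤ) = {-87/4, -9/4, -5/3, -3/4, 9/91}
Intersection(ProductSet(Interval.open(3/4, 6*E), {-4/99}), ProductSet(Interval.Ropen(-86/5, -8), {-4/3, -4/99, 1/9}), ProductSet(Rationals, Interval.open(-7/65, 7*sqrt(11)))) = EmptySet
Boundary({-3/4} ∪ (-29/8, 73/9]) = {-29/8, 73/9}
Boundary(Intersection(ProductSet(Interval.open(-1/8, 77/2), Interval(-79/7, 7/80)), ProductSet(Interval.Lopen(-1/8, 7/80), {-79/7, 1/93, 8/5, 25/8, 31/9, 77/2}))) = ProductSet(Interval(-1/8, 7/80), {-79/7, 1/93})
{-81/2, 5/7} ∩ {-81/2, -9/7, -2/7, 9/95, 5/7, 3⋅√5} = {-81/2, 5/7}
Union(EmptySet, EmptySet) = EmptySet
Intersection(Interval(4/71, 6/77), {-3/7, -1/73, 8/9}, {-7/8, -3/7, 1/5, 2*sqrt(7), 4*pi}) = EmptySet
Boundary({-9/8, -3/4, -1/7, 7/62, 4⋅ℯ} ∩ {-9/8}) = {-9/8}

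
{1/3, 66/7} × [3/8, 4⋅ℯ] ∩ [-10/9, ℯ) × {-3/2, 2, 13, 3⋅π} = {1/3} × {2, 3⋅π}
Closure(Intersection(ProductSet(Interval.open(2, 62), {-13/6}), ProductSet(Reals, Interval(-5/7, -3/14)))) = EmptySet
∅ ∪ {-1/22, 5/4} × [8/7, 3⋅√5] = {-1/22, 5/4} × [8/7, 3⋅√5]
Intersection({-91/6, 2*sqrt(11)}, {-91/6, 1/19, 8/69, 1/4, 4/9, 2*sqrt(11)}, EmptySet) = EmptySet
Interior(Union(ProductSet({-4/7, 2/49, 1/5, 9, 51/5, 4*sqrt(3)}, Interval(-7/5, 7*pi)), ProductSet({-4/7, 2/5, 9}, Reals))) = EmptySet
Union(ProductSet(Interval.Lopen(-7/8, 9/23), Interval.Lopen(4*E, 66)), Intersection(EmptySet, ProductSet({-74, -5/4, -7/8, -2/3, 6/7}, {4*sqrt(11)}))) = ProductSet(Interval.Lopen(-7/8, 9/23), Interval.Lopen(4*E, 66))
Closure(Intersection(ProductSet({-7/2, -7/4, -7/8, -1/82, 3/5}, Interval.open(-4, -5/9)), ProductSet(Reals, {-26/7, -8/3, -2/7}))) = ProductSet({-7/2, -7/4, -7/8, -1/82, 3/5}, {-26/7, -8/3})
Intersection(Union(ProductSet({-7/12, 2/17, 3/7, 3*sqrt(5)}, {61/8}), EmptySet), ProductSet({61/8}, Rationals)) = EmptySet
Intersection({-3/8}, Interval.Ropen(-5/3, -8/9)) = EmptySet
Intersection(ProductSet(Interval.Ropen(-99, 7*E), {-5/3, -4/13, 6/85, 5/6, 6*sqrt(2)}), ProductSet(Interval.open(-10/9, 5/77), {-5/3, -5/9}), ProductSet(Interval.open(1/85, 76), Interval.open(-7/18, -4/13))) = EmptySet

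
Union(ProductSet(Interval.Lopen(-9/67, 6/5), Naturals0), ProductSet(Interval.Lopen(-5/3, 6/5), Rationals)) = ProductSet(Interval.Lopen(-5/3, 6/5), Rationals)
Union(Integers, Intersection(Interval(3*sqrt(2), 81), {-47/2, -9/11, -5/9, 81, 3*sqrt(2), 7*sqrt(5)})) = Union({3*sqrt(2), 7*sqrt(5)}, Integers)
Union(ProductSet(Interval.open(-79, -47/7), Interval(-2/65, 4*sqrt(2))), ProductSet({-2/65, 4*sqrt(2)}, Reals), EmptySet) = Union(ProductSet({-2/65, 4*sqrt(2)}, Reals), ProductSet(Interval.open(-79, -47/7), Interval(-2/65, 4*sqrt(2))))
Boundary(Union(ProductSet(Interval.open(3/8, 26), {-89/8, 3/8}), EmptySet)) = ProductSet(Interval(3/8, 26), {-89/8, 3/8})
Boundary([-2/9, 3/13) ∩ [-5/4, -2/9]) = {-2/9}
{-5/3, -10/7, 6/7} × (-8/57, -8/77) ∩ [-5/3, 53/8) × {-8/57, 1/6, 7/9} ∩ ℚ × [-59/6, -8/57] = ∅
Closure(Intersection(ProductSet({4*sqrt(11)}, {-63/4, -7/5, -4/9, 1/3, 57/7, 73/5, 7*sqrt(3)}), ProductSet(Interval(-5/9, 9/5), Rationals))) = EmptySet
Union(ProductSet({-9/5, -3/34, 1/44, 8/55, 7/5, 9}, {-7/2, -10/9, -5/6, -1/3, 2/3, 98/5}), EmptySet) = ProductSet({-9/5, -3/34, 1/44, 8/55, 7/5, 9}, {-7/2, -10/9, -5/6, -1/3, 2/3, 98/5})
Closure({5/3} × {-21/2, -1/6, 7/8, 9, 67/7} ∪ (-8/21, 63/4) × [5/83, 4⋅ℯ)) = ({5/3} × {-21/2, -1/6, 7/8, 9, 67/7}) ∪ ({-8/21, 63/4} × [5/83, 4⋅ℯ]) ∪ ([-8/21, 63/4] × {5/83, 4⋅ℯ}) ∪ ((-8/21, 63/4) × [5/83, 4⋅ℯ))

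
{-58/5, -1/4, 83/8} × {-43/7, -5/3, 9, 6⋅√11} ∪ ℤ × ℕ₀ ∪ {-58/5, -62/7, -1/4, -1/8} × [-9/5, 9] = (ℤ × ℕ₀) ∪ ({-58/5, -62/7, -1/4, -1/8} × [-9/5, 9]) ∪ ({-58/5, -1/4, 83/8} × {-43/7, -5/3, 9, 6⋅√11})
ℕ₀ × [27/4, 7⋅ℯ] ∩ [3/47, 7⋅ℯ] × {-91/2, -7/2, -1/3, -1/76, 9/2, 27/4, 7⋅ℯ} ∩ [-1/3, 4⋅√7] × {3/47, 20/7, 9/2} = ∅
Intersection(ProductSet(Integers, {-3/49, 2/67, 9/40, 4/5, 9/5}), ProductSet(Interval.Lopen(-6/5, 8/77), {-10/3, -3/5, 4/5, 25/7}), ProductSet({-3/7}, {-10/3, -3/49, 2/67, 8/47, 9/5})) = EmptySet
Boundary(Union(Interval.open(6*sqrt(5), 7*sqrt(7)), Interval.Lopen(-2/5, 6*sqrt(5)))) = {-2/5, 7*sqrt(7)}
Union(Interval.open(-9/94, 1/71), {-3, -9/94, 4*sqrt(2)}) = Union({-3, 4*sqrt(2)}, Interval.Ropen(-9/94, 1/71))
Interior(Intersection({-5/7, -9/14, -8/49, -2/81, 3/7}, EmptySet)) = EmptySet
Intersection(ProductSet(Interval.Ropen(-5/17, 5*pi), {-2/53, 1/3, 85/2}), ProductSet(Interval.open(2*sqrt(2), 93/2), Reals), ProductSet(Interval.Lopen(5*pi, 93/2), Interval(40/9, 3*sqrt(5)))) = EmptySet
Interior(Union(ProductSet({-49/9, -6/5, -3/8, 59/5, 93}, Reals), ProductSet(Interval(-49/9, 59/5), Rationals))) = EmptySet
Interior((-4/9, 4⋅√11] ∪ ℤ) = ({0, 1, …, 13} \ ℤ \ (-4/9, 4⋅√11)) ∪ (ℤ \ ({-4/9, 4⋅√11} ∪ (ℤ \ (-4/9, 4⋅√11)))) ∪ ((-4/9, 4⋅√11) \ ℤ \ (-4/9, 4⋅√11)) ∪ ({0, 1, …, 13} \ ({-4/9, 4⋅√11} ∪ (ℤ \ (-4/9, 4⋅√11))))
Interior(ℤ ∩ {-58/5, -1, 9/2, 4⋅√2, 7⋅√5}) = ∅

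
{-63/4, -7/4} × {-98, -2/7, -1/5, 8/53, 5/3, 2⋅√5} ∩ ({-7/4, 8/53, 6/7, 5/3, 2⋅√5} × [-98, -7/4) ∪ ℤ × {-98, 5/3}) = {-7/4} × {-98}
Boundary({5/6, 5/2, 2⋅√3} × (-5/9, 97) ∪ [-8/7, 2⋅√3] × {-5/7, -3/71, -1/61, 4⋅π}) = ({5/6, 5/2, 2⋅√3} × [-5/9, 97]) ∪ ([-8/7, 2⋅√3] × {-5/7, -3/71, -1/61, 4⋅π})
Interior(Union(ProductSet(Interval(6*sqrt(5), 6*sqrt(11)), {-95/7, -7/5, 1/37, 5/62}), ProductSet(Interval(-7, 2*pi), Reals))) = ProductSet(Interval.open(-7, 2*pi), Reals)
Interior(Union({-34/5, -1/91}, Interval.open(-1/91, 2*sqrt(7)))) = Interval.open(-1/91, 2*sqrt(7))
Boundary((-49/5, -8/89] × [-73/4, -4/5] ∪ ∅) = ({-49/5, -8/89} × [-73/4, -4/5]) ∪ ([-49/5, -8/89] × {-73/4, -4/5})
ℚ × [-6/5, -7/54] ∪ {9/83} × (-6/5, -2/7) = ℚ × [-6/5, -7/54]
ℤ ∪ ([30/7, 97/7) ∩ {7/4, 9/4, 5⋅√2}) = ℤ ∪ {5⋅√2}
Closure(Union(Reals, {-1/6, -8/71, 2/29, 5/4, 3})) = Reals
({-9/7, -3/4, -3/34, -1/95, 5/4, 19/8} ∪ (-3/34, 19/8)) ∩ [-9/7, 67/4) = {-9/7, -3/4} ∪ [-3/34, 19/8]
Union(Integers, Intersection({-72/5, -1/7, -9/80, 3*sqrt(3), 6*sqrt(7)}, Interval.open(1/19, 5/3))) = Integers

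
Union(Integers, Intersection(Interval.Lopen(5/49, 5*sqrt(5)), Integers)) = Integers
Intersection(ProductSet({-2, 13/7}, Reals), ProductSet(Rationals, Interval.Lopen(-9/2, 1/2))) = ProductSet({-2, 13/7}, Interval.Lopen(-9/2, 1/2))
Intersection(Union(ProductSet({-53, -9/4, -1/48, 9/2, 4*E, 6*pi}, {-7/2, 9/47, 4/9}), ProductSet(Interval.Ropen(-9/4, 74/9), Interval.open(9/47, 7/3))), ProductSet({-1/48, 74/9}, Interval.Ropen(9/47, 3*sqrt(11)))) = ProductSet({-1/48}, Interval.Ropen(9/47, 7/3))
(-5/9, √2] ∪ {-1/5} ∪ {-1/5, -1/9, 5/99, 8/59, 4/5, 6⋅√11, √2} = (-5/9, √2] ∪ {6⋅√11}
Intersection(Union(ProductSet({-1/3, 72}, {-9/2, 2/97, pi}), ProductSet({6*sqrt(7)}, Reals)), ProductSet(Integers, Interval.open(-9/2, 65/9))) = ProductSet({72}, {2/97, pi})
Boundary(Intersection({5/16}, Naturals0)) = EmptySet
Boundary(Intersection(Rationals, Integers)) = Integers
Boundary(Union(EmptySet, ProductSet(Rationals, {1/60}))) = ProductSet(Reals, {1/60})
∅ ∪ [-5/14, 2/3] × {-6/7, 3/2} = [-5/14, 2/3] × {-6/7, 3/2}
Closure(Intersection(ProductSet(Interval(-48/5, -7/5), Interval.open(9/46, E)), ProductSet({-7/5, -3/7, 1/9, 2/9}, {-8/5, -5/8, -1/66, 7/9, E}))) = ProductSet({-7/5}, {7/9})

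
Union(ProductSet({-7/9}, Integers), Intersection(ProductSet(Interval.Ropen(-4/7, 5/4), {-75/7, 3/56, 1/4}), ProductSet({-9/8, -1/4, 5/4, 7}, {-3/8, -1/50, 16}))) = ProductSet({-7/9}, Integers)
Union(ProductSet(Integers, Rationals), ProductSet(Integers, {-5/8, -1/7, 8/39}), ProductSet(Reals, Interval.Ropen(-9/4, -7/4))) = Union(ProductSet(Integers, Rationals), ProductSet(Reals, Interval.Ropen(-9/4, -7/4)))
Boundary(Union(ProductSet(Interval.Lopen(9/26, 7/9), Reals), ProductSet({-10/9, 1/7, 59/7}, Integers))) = Union(ProductSet({9/26, 7/9}, Reals), ProductSet({-10/9, 1/7, 59/7}, Integers))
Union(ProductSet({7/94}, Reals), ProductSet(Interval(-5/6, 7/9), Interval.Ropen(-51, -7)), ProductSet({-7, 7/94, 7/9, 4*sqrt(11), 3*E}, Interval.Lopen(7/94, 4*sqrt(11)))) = Union(ProductSet({7/94}, Reals), ProductSet({-7, 7/94, 7/9, 4*sqrt(11), 3*E}, Interval.Lopen(7/94, 4*sqrt(11))), ProductSet(Interval(-5/6, 7/9), Interval.Ropen(-51, -7)))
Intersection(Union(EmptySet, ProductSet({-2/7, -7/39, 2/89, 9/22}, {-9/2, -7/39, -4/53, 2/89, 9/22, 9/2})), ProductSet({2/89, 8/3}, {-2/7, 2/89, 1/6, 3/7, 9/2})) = ProductSet({2/89}, {2/89, 9/2})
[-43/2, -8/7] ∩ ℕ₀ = ∅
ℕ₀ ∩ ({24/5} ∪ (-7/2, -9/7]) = ∅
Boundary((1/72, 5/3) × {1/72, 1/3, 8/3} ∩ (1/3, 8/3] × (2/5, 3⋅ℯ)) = [1/3, 5/3] × {8/3}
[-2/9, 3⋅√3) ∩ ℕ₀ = {0, 1, …, 5}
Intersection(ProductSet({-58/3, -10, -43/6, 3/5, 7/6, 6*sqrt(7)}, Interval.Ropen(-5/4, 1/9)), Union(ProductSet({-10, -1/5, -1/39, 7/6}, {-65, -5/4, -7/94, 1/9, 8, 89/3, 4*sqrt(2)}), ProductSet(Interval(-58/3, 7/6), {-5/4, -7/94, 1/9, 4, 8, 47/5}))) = ProductSet({-58/3, -10, -43/6, 3/5, 7/6}, {-5/4, -7/94})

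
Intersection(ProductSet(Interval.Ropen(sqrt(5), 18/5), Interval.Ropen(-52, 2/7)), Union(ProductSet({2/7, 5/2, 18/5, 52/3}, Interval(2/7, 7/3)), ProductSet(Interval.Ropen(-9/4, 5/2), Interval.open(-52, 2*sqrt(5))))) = ProductSet(Interval.Ropen(sqrt(5), 5/2), Interval.open(-52, 2/7))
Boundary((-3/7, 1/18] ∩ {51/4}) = ∅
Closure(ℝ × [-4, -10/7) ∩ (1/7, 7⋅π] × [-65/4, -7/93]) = ({1/7, 7⋅π} × [-4, -10/7]) ∪ ([1/7, 7⋅π] × {-4, -10/7}) ∪ ((1/7, 7⋅π] × [-4, -10/7))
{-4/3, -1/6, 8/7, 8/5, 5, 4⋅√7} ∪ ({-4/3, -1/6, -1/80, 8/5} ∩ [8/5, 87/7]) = {-4/3, -1/6, 8/7, 8/5, 5, 4⋅√7}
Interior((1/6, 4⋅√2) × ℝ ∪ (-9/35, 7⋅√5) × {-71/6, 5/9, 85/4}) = (1/6, 4⋅√2) × ℝ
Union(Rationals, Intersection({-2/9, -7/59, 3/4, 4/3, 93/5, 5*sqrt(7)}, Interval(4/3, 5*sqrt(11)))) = Union({5*sqrt(7)}, Rationals)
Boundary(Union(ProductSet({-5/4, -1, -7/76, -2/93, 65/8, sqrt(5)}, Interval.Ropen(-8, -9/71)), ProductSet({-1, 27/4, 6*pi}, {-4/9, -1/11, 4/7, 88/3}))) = Union(ProductSet({-1, 27/4, 6*pi}, {-4/9, -1/11, 4/7, 88/3}), ProductSet({-5/4, -1, -7/76, -2/93, 65/8, sqrt(5)}, Interval(-8, -9/71)))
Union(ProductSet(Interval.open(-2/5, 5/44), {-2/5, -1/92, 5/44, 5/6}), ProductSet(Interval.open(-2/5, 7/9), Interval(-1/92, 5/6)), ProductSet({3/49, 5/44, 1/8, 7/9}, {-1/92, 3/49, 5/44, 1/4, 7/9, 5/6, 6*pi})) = Union(ProductSet({3/49, 5/44, 1/8, 7/9}, {-1/92, 3/49, 5/44, 1/4, 7/9, 5/6, 6*pi}), ProductSet(Interval.open(-2/5, 5/44), {-2/5, -1/92, 5/44, 5/6}), ProductSet(Interval.open(-2/5, 7/9), Interval(-1/92, 5/6)))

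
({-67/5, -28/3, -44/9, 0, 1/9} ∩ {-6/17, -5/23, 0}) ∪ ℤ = ℤ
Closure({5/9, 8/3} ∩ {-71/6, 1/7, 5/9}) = {5/9}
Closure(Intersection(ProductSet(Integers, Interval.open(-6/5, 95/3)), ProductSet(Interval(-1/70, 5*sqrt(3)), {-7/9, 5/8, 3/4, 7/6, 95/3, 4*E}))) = ProductSet(Range(0, 9, 1), {-7/9, 5/8, 3/4, 7/6, 4*E})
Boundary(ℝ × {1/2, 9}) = ℝ × {1/2, 9}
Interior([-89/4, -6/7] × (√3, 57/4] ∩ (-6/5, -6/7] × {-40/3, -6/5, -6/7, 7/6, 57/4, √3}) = ∅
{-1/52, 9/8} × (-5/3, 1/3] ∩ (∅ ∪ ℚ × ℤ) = {-1/52, 9/8} × {-1, 0}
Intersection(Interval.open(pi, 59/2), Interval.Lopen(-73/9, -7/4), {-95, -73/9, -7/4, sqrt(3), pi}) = EmptySet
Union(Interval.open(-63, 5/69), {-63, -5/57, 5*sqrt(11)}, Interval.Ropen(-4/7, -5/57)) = Union({5*sqrt(11)}, Interval.Ropen(-63, 5/69))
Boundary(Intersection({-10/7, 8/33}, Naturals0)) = EmptySet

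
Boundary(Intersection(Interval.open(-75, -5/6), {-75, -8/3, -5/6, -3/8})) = {-8/3}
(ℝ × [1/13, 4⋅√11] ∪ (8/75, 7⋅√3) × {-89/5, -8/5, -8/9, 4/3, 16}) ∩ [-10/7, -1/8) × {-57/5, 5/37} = [-10/7, -1/8) × {5/37}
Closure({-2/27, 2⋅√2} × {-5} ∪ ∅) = {-2/27, 2⋅√2} × {-5}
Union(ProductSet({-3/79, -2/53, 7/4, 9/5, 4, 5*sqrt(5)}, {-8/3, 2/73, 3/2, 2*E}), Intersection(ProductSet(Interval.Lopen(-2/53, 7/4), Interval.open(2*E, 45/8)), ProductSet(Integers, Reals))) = Union(ProductSet({-3/79, -2/53, 7/4, 9/5, 4, 5*sqrt(5)}, {-8/3, 2/73, 3/2, 2*E}), ProductSet(Range(0, 2, 1), Interval.open(2*E, 45/8)))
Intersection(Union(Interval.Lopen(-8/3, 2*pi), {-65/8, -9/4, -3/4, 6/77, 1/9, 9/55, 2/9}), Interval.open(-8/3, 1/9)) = Interval.open(-8/3, 1/9)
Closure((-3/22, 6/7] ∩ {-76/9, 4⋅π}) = ∅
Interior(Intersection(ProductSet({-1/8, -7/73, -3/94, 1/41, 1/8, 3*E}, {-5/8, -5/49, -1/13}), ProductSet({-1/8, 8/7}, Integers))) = EmptySet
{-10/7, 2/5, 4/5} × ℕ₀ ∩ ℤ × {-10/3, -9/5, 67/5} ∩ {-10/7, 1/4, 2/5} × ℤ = ∅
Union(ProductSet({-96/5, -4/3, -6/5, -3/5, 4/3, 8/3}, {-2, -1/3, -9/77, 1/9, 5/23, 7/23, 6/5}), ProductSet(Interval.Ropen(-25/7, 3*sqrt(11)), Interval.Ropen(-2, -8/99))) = Union(ProductSet({-96/5, -4/3, -6/5, -3/5, 4/3, 8/3}, {-2, -1/3, -9/77, 1/9, 5/23, 7/23, 6/5}), ProductSet(Interval.Ropen(-25/7, 3*sqrt(11)), Interval.Ropen(-2, -8/99)))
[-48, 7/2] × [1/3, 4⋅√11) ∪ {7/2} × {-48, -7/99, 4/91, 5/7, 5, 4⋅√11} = ({7/2} × {-48, -7/99, 4/91, 5/7, 5, 4⋅√11}) ∪ ([-48, 7/2] × [1/3, 4⋅√11))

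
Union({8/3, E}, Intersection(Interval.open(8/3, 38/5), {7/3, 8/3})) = {8/3, E}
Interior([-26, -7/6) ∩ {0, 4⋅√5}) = ∅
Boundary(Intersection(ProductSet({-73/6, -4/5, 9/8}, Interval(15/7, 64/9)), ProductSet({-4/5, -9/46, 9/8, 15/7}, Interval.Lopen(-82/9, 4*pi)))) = ProductSet({-4/5, 9/8}, Interval(15/7, 64/9))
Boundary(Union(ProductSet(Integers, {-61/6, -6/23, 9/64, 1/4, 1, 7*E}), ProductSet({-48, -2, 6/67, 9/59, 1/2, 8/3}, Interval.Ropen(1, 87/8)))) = Union(ProductSet({-48, -2, 6/67, 9/59, 1/2, 8/3}, Interval(1, 87/8)), ProductSet(Integers, {-61/6, -6/23, 9/64, 1/4, 1, 7*E}))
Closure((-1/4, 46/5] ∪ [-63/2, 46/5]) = [-63/2, 46/5]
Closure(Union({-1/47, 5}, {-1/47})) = {-1/47, 5}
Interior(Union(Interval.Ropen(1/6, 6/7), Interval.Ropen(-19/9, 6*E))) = Interval.open(-19/9, 6*E)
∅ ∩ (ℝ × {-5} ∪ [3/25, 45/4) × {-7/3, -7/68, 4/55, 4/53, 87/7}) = ∅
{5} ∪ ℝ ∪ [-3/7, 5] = (-∞, ∞)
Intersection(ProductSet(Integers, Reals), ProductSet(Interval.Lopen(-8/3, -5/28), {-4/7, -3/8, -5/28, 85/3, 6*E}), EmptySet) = EmptySet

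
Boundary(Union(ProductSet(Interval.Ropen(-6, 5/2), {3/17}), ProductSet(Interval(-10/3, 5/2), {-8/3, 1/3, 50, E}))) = Union(ProductSet(Interval(-6, 5/2), {3/17}), ProductSet(Interval(-10/3, 5/2), {-8/3, 1/3, 50, E}))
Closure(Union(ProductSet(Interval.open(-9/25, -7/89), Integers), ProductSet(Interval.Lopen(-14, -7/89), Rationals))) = ProductSet(Interval(-14, -7/89), Reals)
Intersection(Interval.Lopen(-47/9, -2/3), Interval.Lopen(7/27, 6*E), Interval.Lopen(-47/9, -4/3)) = EmptySet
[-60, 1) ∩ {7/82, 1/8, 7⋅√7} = {7/82, 1/8}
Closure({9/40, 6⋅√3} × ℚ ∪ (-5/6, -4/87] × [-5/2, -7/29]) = ([-5/6, -4/87] × [-5/2, -7/29]) ∪ ({9/40, 6⋅√3} × (ℚ ∪ (-∞, ∞)))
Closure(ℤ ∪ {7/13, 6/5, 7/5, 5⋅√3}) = ℤ ∪ {7/13, 6/5, 7/5, 5⋅√3}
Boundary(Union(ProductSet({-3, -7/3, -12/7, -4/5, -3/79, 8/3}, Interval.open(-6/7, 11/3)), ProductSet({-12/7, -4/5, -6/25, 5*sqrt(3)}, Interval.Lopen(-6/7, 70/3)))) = Union(ProductSet({-12/7, -4/5, -6/25, 5*sqrt(3)}, Interval(-6/7, 70/3)), ProductSet({-3, -7/3, -12/7, -4/5, -3/79, 8/3}, Interval(-6/7, 11/3)))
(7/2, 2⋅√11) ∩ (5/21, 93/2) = (7/2, 2⋅√11)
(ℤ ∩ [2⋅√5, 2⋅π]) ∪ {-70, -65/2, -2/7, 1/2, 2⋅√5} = {-70, -65/2, -2/7, 1/2, 2⋅√5} ∪ {5, 6}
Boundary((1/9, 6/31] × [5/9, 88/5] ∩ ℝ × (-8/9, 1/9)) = ∅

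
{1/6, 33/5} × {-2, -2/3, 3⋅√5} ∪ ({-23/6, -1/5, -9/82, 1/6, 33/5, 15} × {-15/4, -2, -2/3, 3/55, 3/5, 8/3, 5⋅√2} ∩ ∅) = {1/6, 33/5} × {-2, -2/3, 3⋅√5}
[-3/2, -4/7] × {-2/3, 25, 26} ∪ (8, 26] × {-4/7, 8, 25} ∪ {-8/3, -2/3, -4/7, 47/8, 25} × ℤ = ({-8/3, -2/3, -4/7, 47/8, 25} × ℤ) ∪ ([-3/2, -4/7] × {-2/3, 25, 26}) ∪ ((8, 26] × {-4/7, 8, 25})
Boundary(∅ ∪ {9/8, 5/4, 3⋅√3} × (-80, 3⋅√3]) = {9/8, 5/4, 3⋅√3} × [-80, 3⋅√3]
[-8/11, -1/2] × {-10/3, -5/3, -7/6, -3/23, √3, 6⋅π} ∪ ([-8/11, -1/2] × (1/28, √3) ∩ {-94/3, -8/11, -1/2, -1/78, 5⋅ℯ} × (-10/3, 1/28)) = [-8/11, -1/2] × {-10/3, -5/3, -7/6, -3/23, √3, 6⋅π}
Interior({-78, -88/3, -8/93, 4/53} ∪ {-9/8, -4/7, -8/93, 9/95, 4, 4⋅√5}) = ∅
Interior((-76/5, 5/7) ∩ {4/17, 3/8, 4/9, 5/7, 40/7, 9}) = ∅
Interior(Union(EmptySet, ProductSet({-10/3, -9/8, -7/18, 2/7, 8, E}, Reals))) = EmptySet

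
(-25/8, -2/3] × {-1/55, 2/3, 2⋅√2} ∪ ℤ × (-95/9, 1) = (ℤ × (-95/9, 1)) ∪ ((-25/8, -2/3] × {-1/55, 2/3, 2⋅√2})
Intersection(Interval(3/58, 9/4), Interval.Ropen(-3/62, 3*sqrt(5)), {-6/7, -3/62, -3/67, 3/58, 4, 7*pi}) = {3/58}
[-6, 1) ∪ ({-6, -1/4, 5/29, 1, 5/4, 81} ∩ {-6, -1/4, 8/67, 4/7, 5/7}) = [-6, 1)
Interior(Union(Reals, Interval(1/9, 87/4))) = Interval(-oo, oo)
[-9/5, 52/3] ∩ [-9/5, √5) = [-9/5, √5)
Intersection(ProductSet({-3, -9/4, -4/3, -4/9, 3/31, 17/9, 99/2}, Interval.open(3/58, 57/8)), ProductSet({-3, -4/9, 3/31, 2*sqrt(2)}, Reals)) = ProductSet({-3, -4/9, 3/31}, Interval.open(3/58, 57/8))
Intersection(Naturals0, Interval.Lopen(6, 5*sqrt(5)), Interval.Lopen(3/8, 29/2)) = Range(7, 12, 1)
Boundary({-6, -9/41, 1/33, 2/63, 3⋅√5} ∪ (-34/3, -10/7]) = {-34/3, -10/7, -9/41, 1/33, 2/63, 3⋅√5}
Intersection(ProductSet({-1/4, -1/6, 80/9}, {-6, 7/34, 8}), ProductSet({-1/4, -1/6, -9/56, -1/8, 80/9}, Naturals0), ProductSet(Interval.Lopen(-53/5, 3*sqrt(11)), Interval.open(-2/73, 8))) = EmptySet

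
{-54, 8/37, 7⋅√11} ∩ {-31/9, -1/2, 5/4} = ∅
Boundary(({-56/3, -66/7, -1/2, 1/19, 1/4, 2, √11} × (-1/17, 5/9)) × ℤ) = ({-56/3, -66/7, -1/2, 1/19, 1/4, 2, √11} × [-1/17, 5/9]) × ℤ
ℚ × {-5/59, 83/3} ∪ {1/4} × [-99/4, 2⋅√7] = (ℚ × {-5/59, 83/3}) ∪ ({1/4} × [-99/4, 2⋅√7])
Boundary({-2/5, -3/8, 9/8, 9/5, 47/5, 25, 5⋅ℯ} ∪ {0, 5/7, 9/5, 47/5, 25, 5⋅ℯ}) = {-2/5, -3/8, 0, 5/7, 9/8, 9/5, 47/5, 25, 5⋅ℯ}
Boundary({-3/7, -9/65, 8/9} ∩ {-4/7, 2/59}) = ∅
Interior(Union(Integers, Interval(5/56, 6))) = Union(Complement(Integers, Union(Complement(Integers, Interval.open(5/56, 6)), {5/56})), Complement(Interval.Lopen(5/56, 6), Complement(Integers, Interval.open(5/56, 6))), Complement(Range(1, 7, 1), Complement(Integers, Interval.open(5/56, 6))), Complement(Range(1, 7, 1), Union(Complement(Integers, Interval.open(5/56, 6)), {5/56})))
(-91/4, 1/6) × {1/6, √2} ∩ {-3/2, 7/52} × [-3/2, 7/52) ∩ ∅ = ∅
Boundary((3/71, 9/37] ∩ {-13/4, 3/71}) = ∅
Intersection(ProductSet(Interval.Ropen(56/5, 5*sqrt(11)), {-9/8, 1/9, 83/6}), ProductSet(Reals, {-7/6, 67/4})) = EmptySet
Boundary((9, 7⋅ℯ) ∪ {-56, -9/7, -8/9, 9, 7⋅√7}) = {-56, -9/7, -8/9, 9, 7⋅ℯ}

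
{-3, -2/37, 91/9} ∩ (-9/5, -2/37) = ∅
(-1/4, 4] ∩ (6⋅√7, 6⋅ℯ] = ∅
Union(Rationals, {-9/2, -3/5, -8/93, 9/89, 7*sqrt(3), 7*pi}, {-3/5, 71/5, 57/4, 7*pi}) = Union({7*sqrt(3), 7*pi}, Rationals)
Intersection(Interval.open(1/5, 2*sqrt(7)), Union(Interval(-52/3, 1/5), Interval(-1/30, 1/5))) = EmptySet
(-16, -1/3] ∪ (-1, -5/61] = (-16, -5/61]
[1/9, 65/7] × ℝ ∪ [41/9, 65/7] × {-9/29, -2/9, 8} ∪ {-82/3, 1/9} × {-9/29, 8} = ({-82/3, 1/9} × {-9/29, 8}) ∪ ([1/9, 65/7] × ℝ)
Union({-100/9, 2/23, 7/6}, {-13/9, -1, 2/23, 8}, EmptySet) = {-100/9, -13/9, -1, 2/23, 7/6, 8}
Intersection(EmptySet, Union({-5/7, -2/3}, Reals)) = EmptySet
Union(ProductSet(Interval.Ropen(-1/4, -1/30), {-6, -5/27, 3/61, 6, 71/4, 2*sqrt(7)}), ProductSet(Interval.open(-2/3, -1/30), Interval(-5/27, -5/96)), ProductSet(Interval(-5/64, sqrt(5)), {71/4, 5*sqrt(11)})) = Union(ProductSet(Interval.open(-2/3, -1/30), Interval(-5/27, -5/96)), ProductSet(Interval.Ropen(-1/4, -1/30), {-6, -5/27, 3/61, 6, 71/4, 2*sqrt(7)}), ProductSet(Interval(-5/64, sqrt(5)), {71/4, 5*sqrt(11)}))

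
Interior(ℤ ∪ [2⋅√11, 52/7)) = ({7} \ ℤ \ (2⋅√11, 52/7)) ∪ (ℤ \ ({52/7, 2⋅√11} ∪ (ℤ \ (2⋅√11, 52/7)))) ∪ ((2⋅√11, 52/7) \ ℤ \ (2⋅√11, 52/7)) ∪ ({7} \ ({52/7, 2⋅√11} ∪ (ℤ \ (2⋅√11, 52/7))))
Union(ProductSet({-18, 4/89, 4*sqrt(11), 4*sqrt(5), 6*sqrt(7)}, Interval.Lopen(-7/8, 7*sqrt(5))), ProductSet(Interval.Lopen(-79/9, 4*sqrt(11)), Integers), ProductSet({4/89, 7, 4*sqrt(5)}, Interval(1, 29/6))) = Union(ProductSet({4/89, 7, 4*sqrt(5)}, Interval(1, 29/6)), ProductSet({-18, 4/89, 4*sqrt(11), 4*sqrt(5), 6*sqrt(7)}, Interval.Lopen(-7/8, 7*sqrt(5))), ProductSet(Interval.Lopen(-79/9, 4*sqrt(11)), Integers))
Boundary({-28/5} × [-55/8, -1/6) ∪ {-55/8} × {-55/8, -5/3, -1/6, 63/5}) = ({-55/8} × {-55/8, -5/3, -1/6, 63/5}) ∪ ({-28/5} × [-55/8, -1/6])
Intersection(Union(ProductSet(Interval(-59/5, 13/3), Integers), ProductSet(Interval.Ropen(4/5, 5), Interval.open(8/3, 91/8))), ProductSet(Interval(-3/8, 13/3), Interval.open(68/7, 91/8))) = Union(ProductSet(Interval(-3/8, 13/3), Range(10, 12, 1)), ProductSet(Interval(4/5, 13/3), Interval.open(68/7, 91/8)))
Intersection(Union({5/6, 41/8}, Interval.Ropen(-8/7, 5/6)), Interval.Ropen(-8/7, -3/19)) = Interval.Ropen(-8/7, -3/19)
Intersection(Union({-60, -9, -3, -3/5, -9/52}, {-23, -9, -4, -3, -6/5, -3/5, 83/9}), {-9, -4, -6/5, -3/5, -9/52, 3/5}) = {-9, -4, -6/5, -3/5, -9/52}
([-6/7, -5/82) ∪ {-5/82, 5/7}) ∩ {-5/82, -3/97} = {-5/82}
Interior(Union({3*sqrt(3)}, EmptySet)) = EmptySet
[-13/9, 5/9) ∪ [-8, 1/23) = [-8, 5/9)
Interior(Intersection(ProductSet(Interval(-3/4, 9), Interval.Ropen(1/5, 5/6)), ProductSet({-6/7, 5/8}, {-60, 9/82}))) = EmptySet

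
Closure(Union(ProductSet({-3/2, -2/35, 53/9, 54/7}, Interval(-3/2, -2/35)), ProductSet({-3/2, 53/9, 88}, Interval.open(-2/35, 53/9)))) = Union(ProductSet({-3/2, 53/9, 88}, Interval(-2/35, 53/9)), ProductSet({-3/2, -2/35, 53/9, 54/7}, Interval(-3/2, -2/35)))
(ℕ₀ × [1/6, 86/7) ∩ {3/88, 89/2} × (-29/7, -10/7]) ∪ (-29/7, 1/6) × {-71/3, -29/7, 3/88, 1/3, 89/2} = (-29/7, 1/6) × {-71/3, -29/7, 3/88, 1/3, 89/2}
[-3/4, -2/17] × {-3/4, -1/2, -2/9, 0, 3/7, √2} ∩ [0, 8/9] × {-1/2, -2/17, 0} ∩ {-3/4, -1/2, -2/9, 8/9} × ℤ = ∅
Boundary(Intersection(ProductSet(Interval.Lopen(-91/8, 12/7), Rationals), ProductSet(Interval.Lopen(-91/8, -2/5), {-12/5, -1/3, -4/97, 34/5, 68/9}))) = ProductSet(Interval(-91/8, -2/5), {-12/5, -1/3, -4/97, 34/5, 68/9})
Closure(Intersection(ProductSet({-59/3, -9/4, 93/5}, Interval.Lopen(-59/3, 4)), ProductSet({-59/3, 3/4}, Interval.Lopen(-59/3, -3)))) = ProductSet({-59/3}, Interval(-59/3, -3))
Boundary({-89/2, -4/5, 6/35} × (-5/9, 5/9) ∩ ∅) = ∅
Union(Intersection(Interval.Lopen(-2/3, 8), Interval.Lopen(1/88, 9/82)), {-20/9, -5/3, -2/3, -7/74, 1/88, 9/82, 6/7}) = Union({-20/9, -5/3, -2/3, -7/74, 6/7}, Interval(1/88, 9/82))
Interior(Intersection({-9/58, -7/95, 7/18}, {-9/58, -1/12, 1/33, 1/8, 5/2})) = EmptySet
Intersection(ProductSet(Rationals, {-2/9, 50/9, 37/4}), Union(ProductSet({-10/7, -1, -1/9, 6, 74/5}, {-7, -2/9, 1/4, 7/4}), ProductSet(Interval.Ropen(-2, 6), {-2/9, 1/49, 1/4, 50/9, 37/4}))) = Union(ProductSet({-10/7, -1, -1/9, 6, 74/5}, {-2/9}), ProductSet(Intersection(Interval.Ropen(-2, 6), Rationals), {-2/9, 50/9, 37/4}))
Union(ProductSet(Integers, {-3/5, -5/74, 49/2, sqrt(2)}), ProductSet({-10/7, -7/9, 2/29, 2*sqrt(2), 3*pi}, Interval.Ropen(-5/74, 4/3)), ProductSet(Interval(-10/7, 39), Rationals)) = Union(ProductSet({-10/7, -7/9, 2/29, 2*sqrt(2), 3*pi}, Interval.Ropen(-5/74, 4/3)), ProductSet(Integers, {-3/5, -5/74, 49/2, sqrt(2)}), ProductSet(Interval(-10/7, 39), Rationals))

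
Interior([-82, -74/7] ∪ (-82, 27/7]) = (-82, 27/7)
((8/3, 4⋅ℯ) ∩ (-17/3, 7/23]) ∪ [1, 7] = [1, 7]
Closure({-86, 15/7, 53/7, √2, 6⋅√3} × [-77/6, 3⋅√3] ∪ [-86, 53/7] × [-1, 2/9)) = ([-86, 53/7] × [-1, 2/9]) ∪ ({-86, 15/7, 53/7, √2, 6⋅√3} × [-77/6, 3⋅√3])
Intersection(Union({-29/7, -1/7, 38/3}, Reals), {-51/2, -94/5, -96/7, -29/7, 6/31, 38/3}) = {-51/2, -94/5, -96/7, -29/7, 6/31, 38/3}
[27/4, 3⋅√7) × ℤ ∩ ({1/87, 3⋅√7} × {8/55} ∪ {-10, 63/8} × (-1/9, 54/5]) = {63/8} × {0, 1, …, 10}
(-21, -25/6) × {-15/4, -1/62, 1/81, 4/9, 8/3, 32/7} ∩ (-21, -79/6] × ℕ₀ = ∅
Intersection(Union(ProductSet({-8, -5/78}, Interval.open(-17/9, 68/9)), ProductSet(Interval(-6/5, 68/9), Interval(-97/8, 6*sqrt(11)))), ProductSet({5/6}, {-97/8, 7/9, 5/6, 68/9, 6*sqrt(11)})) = ProductSet({5/6}, {-97/8, 7/9, 5/6, 68/9, 6*sqrt(11)})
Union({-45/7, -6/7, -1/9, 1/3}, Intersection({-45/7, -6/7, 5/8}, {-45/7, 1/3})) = {-45/7, -6/7, -1/9, 1/3}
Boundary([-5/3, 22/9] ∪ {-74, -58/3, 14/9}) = {-74, -58/3, -5/3, 22/9}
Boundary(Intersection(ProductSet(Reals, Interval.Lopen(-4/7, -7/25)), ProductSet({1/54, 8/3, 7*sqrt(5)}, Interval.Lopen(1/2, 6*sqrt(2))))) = EmptySet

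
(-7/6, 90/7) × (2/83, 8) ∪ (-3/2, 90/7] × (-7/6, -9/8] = ((-3/2, 90/7] × (-7/6, -9/8]) ∪ ((-7/6, 90/7) × (2/83, 8))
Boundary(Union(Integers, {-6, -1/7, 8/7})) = Union({-1/7, 8/7}, Integers)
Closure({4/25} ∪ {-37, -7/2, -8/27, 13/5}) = {-37, -7/2, -8/27, 4/25, 13/5}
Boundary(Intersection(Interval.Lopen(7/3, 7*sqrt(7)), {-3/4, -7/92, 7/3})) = EmptySet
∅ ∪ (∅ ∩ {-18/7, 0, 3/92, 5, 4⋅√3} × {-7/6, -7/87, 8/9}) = ∅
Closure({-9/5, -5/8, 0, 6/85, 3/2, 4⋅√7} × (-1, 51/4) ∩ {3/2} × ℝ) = {3/2} × [-1, 51/4]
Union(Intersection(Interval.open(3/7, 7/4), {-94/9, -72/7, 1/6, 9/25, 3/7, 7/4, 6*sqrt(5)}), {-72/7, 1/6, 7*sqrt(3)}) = {-72/7, 1/6, 7*sqrt(3)}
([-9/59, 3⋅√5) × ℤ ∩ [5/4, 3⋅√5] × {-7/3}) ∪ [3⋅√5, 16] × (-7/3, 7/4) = [3⋅√5, 16] × (-7/3, 7/4)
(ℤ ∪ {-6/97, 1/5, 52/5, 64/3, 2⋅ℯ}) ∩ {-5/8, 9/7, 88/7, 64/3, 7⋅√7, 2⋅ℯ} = {64/3, 2⋅ℯ}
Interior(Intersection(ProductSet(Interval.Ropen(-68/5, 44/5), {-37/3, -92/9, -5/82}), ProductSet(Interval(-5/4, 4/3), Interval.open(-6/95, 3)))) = EmptySet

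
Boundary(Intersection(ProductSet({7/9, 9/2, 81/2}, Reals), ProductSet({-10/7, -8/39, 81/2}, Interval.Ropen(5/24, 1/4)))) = ProductSet({81/2}, Interval(5/24, 1/4))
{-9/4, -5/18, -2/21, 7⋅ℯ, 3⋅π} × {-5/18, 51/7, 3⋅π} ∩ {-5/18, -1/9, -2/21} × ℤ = ∅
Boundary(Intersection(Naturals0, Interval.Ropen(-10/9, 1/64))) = Range(0, 1, 1)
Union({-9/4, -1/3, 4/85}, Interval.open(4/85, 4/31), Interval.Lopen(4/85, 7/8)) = Union({-9/4, -1/3}, Interval(4/85, 7/8))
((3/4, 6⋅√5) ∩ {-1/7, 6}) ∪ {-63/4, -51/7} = {-63/4, -51/7, 6}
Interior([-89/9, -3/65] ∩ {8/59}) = ∅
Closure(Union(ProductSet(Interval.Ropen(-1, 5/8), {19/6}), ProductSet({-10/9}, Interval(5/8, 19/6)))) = Union(ProductSet({-10/9}, Interval(5/8, 19/6)), ProductSet(Interval(-1, 5/8), {19/6}))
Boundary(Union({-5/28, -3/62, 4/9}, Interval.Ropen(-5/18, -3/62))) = {-5/18, -3/62, 4/9}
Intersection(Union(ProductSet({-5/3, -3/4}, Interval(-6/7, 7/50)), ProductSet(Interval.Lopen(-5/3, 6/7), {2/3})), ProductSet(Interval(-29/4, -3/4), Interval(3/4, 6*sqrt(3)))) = EmptySet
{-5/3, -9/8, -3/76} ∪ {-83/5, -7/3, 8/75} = {-83/5, -7/3, -5/3, -9/8, -3/76, 8/75}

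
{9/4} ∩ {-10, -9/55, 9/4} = {9/4}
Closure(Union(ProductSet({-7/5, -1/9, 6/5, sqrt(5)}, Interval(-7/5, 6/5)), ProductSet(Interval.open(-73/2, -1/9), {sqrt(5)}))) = Union(ProductSet({-7/5, -1/9, 6/5, sqrt(5)}, Interval(-7/5, 6/5)), ProductSet(Interval(-73/2, -1/9), {sqrt(5)}))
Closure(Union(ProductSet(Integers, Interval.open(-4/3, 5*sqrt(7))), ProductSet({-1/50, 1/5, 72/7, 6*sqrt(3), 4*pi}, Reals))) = Union(ProductSet({-1/50, 1/5, 72/7, 6*sqrt(3), 4*pi}, Reals), ProductSet(Integers, Interval(-4/3, 5*sqrt(7))))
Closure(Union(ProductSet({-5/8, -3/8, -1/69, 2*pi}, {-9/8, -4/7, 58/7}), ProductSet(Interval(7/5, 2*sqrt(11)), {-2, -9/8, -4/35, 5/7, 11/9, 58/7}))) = Union(ProductSet({-5/8, -3/8, -1/69, 2*pi}, {-9/8, -4/7, 58/7}), ProductSet(Interval(7/5, 2*sqrt(11)), {-2, -9/8, -4/35, 5/7, 11/9, 58/7}))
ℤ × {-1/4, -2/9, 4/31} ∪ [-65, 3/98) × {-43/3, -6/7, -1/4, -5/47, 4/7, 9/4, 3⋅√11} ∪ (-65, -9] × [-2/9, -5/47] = (ℤ × {-1/4, -2/9, 4/31}) ∪ ((-65, -9] × [-2/9, -5/47]) ∪ ([-65, 3/98) × {-43/3, -6/7, -1/4, -5/47, 4/7, 9/4, 3⋅√11})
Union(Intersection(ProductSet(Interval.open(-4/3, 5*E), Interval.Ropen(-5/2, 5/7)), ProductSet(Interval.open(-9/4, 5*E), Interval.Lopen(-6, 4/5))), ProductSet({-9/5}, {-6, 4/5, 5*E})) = Union(ProductSet({-9/5}, {-6, 4/5, 5*E}), ProductSet(Interval.open(-4/3, 5*E), Interval.Ropen(-5/2, 5/7)))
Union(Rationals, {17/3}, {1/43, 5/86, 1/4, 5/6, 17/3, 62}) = Rationals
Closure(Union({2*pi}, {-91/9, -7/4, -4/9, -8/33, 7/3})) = {-91/9, -7/4, -4/9, -8/33, 7/3, 2*pi}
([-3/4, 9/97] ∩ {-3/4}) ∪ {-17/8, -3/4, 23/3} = {-17/8, -3/4, 23/3}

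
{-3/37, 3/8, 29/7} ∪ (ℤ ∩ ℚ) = ℤ ∪ {-3/37, 3/8, 29/7}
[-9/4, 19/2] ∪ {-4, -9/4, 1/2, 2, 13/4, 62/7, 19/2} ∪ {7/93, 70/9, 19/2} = {-4} ∪ [-9/4, 19/2]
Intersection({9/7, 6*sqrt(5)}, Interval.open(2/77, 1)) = EmptySet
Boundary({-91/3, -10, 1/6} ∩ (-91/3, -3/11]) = {-10}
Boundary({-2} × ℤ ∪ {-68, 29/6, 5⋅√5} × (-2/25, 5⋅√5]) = ({-2} × ℤ) ∪ ({-68, 29/6, 5⋅√5} × [-2/25, 5⋅√5])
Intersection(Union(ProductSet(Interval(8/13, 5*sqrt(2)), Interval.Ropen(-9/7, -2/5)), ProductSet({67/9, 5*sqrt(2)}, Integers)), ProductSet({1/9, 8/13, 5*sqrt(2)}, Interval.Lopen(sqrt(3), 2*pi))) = ProductSet({5*sqrt(2)}, Range(2, 7, 1))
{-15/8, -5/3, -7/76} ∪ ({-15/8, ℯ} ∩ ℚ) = {-15/8, -5/3, -7/76}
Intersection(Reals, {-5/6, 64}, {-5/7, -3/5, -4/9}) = EmptySet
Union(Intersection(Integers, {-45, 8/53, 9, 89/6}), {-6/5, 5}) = {-45, -6/5, 5, 9}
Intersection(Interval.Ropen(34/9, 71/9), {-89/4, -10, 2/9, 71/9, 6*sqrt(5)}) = EmptySet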